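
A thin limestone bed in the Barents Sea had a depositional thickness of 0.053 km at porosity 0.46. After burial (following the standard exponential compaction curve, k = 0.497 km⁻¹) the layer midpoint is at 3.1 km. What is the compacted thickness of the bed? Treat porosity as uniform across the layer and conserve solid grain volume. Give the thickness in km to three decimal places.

Porosity at 3.1 km: n = 0.46·exp(−0.497×3.1) = 0.0985
Solid-volume conservation: h(1−n) = h₀(1−n₀) ⇒ h = h₀·(1−n₀)/(1−n)
h = 0.053 × (1 − 0.46)/(1 − 0.0985) = 0.053 × 0.5990 = 0.0317 km

0.032 km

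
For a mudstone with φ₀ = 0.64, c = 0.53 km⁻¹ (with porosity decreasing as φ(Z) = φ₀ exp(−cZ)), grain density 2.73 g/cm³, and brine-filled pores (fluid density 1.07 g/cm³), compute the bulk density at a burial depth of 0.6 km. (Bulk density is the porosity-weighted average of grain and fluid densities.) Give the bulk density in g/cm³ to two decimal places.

1.96 g/cm³

Porosity at depth: φ = 0.64·exp(−0.53×0.6) = 0.64×0.7276 = 0.4657
Bulk density: ρ_b = (1−φ)ρ_g + φ·ρ_f = 0.5343×2.73 + 0.4657×1.07
       = 1.459 + 0.498 = 1.957 g/cm³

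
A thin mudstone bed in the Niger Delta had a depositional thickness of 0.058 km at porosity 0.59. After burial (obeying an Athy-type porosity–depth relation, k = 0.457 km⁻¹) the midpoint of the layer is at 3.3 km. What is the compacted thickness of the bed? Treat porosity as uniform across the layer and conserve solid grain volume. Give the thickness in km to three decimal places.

Porosity at 3.3 km: n = 0.59·exp(−0.457×3.3) = 0.1306
Solid-volume conservation: h(1−n) = h₀(1−n₀) ⇒ h = h₀·(1−n₀)/(1−n)
h = 0.058 × (1 − 0.59)/(1 − 0.1306) = 0.058 × 0.4716 = 0.0274 km

0.027 km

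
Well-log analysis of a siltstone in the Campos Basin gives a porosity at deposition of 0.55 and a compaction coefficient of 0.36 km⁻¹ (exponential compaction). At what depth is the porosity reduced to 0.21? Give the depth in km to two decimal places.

Invert Athy's law: z = ln(φ₀/φ) / β
z = ln(0.55/0.21) / 0.36 = ln(2.619) / 0.36 = 0.9628 / 0.36 = 2.674 km

2.67 km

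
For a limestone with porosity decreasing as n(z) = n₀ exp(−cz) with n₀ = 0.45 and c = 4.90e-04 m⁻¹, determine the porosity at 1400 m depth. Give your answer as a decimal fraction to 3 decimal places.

0.227

Working in km (1 km = 1000 m; c in km⁻¹ = c in m⁻¹ × 1000):
n = n₀·exp(−c·z) = 0.45 × exp(−0.49 × 1.4) = 0.45 × exp(−0.686)
  = 0.45 × 0.5036 = 0.2266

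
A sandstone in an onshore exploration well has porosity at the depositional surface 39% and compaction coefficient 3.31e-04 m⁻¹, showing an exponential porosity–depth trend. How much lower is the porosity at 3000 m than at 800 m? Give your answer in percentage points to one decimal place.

15.5 percentage points

Working in km (1 km = 1000 m; c in km⁻¹ = c in m⁻¹ × 1000):
n(0.8) = 0.39·e^(−0.331×0.8) = 0.2993
n(3) = 0.39·e^(−0.331×3) = 0.1445
Δn = 0.2993 − 0.1445 = 0.1548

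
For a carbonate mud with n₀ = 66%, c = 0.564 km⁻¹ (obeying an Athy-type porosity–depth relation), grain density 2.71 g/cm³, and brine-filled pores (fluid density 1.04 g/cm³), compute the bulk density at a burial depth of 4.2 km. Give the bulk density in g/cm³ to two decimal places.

2.61 g/cm³

Porosity at depth: n = 0.66·exp(−0.564×4.2) = 0.66×0.0936 = 0.0618
Bulk density: ρ_b = (1−n)ρ_g + n·ρ_f = 0.9382×2.71 + 0.0618×1.04
       = 2.543 + 0.064 = 2.607 g/cm³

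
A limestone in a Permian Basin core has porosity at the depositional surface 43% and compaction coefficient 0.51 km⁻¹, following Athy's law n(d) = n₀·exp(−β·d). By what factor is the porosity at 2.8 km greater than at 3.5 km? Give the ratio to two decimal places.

1.43

n(d₁)/n(d₂) = e^(−β·d₁)/e^(−β·d₂) = e^{β(d₂−d₁)}
= exp(0.51 × 0.7) = exp(0.357) = 1.4290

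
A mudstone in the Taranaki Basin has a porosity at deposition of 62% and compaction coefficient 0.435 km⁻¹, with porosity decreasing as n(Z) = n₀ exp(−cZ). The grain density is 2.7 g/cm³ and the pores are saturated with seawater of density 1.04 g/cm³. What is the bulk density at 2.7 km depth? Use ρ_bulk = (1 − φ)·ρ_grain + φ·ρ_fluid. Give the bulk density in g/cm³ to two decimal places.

Porosity at depth: n = 0.62·exp(−0.435×2.7) = 0.62×0.3090 = 0.1916
Bulk density: ρ_b = (1−n)ρ_g + n·ρ_f = 0.8084×2.7 + 0.1916×1.04
       = 2.183 + 0.199 = 2.382 g/cm³

2.38 g/cm³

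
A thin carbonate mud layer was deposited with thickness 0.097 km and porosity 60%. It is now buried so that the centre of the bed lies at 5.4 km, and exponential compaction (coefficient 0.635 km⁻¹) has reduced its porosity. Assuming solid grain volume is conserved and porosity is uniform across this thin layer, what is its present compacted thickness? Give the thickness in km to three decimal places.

0.040 km

Porosity at 5.4 km: φ = 0.6·exp(−0.635×5.4) = 0.0195
Solid-volume conservation: h(1−φ) = h₀(1−φ₀) ⇒ h = h₀·(1−φ₀)/(1−φ)
h = 0.097 × (1 − 0.6)/(1 − 0.0195) = 0.097 × 0.4079 = 0.0396 km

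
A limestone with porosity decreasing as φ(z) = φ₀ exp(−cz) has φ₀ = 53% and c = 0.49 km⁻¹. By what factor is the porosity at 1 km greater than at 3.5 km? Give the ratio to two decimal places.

φ(z₁)/φ(z₂) = e^(−c·z₁)/e^(−c·z₂) = e^{c(z₂−z₁)}
= exp(0.49 × 2.5) = exp(1.225) = 3.4042

3.40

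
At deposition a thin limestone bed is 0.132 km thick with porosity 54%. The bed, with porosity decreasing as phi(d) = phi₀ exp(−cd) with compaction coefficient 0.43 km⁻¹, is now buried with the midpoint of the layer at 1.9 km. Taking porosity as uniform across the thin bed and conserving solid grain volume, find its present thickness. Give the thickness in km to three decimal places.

Porosity at 1.9 km: phi = 0.54·exp(−0.43×1.9) = 0.2385
Solid-volume conservation: h(1−phi) = h₀(1−phi₀) ⇒ h = h₀·(1−phi₀)/(1−phi)
h = 0.132 × (1 − 0.54)/(1 − 0.2385) = 0.132 × 0.6041 = 0.0797 km

0.080 km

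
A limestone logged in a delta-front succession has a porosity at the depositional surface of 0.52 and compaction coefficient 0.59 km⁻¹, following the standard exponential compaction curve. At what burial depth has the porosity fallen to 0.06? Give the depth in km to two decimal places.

3.66 km

Invert Athy's law: z = ln(phi₀/phi) / c
z = ln(0.52/0.06) / 0.59 = ln(8.667) / 0.59 = 2.1595 / 0.59 = 3.660 km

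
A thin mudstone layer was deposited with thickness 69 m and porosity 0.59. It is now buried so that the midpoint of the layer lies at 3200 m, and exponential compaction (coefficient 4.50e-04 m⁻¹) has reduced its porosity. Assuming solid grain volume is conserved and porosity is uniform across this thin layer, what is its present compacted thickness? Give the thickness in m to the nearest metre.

33 m

Working in km (1 km = 1000 m; c in km⁻¹ = c in m⁻¹ × 1000):
Porosity at 3.2 km: n = 0.59·exp(−0.45×3.2) = 0.1398
Solid-volume conservation: h(1−n) = h₀(1−n₀) ⇒ h = h₀·(1−n₀)/(1−n)
h = 0.069 × (1 − 0.59)/(1 − 0.1398) = 0.069 × 0.4766 = 0.0329 km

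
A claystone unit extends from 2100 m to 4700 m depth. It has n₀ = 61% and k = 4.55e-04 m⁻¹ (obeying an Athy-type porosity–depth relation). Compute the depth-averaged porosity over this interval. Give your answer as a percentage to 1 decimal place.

Working in km (1 km = 1000 m; k in km⁻¹ = k in m⁻¹ × 1000):
⟨n⟩ = (1/(Z₂−Z₁)) ∫ n₀ e^(−kZ) dZ = n₀·(e^(−k·Z₁) − e^(−k·Z₂)) / (k·(Z₂−Z₁))
e^(−0.455×2.1) = 0.3846; e^(−0.455×4.7) = 0.1178
⟨n⟩ = 0.61 × (0.3846 − 0.1178) / (0.455 × 2.6) = 0.61 × 0.2255 = 0.1376

13.8%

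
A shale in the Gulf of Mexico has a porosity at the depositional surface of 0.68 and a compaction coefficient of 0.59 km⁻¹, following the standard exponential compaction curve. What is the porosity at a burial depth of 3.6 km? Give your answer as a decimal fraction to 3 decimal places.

n = n₀·exp(−k·Z) = 0.68 × exp(−0.59 × 3.6) = 0.68 × exp(−2.124)
  = 0.68 × 0.1196 = 0.0813

0.081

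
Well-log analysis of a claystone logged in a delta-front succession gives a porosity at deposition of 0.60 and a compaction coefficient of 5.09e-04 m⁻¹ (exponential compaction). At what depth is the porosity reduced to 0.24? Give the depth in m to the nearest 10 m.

Working in km (1 km = 1000 m; c in km⁻¹ = c in m⁻¹ × 1000):
Invert Athy's law: d = ln(phi₀/phi) / c
d = ln(0.6/0.24) / 0.509 = ln(2.5) / 0.509 = 0.9163 / 0.509 = 1.800 km

1800 m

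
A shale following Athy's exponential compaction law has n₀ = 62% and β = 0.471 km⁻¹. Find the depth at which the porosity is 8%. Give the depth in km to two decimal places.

Invert Athy's law: z = ln(n₀/n) / β
z = ln(0.62/0.08) / 0.471 = ln(7.75) / 0.471 = 2.0477 / 0.471 = 4.348 km

4.35 km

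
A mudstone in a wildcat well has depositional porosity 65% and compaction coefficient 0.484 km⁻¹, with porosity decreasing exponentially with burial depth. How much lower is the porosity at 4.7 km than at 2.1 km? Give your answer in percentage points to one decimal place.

phi(2.1) = 0.65·e^(−0.484×2.1) = 0.2352
phi(4.7) = 0.65·e^(−0.484×4.7) = 0.0668
Δphi = 0.2352 − 0.0668 = 0.1684

16.8 percentage points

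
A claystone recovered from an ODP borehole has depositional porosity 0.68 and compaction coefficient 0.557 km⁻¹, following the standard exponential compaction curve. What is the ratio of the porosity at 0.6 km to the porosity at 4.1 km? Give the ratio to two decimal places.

7.03

n(z₁)/n(z₂) = e^(−k·z₁)/e^(−k·z₂) = e^{k(z₂−z₁)}
= exp(0.557 × 3.5) = exp(1.95) = 7.0252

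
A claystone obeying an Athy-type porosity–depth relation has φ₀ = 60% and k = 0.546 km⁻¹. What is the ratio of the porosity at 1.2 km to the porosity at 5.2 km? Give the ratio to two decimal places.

φ(d₁)/φ(d₂) = e^(−k·d₁)/e^(−k·d₂) = e^{k(d₂−d₁)}
= exp(0.546 × 4) = exp(2.184) = 8.8818

8.88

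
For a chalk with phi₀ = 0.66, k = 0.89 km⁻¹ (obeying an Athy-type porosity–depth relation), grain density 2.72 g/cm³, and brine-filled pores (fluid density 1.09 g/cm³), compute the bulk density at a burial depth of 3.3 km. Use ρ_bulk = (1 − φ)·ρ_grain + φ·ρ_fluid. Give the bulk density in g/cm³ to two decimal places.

2.66 g/cm³

Porosity at depth: phi = 0.66·exp(−0.89×3.3) = 0.66×0.0530 = 0.0350
Bulk density: ρ_b = (1−phi)ρ_g + phi·ρ_f = 0.9650×2.72 + 0.0350×1.09
       = 2.625 + 0.038 = 2.663 g/cm³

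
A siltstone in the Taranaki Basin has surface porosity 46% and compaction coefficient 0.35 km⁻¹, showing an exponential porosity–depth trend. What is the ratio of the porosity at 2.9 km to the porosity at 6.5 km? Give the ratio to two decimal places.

n(Z₁)/n(Z₂) = e^(−k·Z₁)/e^(−k·Z₂) = e^{k(Z₂−Z₁)}
= exp(0.35 × 3.6) = exp(1.26) = 3.5254

3.53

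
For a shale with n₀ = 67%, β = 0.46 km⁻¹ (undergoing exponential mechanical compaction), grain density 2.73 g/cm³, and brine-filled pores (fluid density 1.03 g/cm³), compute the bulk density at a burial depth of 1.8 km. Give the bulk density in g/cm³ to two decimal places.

Porosity at depth: n = 0.67·exp(−0.46×1.8) = 0.67×0.4369 = 0.2927
Bulk density: ρ_b = (1−n)ρ_g + n·ρ_f = 0.7073×2.73 + 0.2927×1.03
       = 1.931 + 0.302 = 2.232 g/cm³

2.23 g/cm³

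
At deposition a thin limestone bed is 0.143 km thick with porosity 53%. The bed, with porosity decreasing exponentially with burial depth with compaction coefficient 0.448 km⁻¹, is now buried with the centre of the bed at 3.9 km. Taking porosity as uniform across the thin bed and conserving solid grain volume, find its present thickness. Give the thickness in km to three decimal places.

Porosity at 3.9 km: phi = 0.53·exp(−0.448×3.9) = 0.0924
Solid-volume conservation: h(1−phi) = h₀(1−phi₀) ⇒ h = h₀·(1−phi₀)/(1−phi)
h = 0.143 × (1 − 0.53)/(1 − 0.0924) = 0.143 × 0.5178 = 0.0740 km

0.074 km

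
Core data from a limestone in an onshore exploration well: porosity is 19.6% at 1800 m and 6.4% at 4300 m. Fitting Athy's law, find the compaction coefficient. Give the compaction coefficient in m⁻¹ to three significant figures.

Working in km (1 km = 1000 m; k in km⁻¹ = k in m⁻¹ × 1000):
Athy: φ(d) = φ₀ e^(−kd) ⇒ φ₁/φ₂ = e^{k(d₂−d₁)} ⇒ k = ln(φ₁/φ₂)/(d₂−d₁)
k = ln(0.196/0.064) / (4.3 − 1.8) = ln(3.062) / 2.5 = 1.1192 / 2.5 = 0.4477 km⁻¹

0.000448 m⁻¹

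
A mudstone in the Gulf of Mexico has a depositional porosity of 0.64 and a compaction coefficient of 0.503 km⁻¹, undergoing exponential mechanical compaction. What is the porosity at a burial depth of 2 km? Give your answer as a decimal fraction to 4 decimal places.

φ = φ₀·exp(−c·z) = 0.64 × exp(−0.503 × 2) = 0.64 × exp(−1.006)
  = 0.64 × 0.3657 = 0.2340

0.2340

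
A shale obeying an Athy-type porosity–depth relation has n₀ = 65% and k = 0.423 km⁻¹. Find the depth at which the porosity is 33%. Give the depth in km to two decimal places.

1.60 km

Invert Athy's law: d = ln(n₀/n) / k
d = ln(0.65/0.33) / 0.423 = ln(1.97) / 0.423 = 0.6779 / 0.423 = 1.603 km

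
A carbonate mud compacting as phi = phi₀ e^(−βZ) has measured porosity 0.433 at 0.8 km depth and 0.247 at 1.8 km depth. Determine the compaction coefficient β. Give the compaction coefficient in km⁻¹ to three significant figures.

Athy: phi(Z) = phi₀ e^(−βZ) ⇒ phi₁/phi₂ = e^{β(Z₂−Z₁)} ⇒ β = ln(phi₁/phi₂)/(Z₂−Z₁)
β = ln(0.433/0.247) / (1.8 − 0.8) = ln(1.753) / 1 = 0.5613 / 1 = 0.5613 km⁻¹

0.561 km⁻¹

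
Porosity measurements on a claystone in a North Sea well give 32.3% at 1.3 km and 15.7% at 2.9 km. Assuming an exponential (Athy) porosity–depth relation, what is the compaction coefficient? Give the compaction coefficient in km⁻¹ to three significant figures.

0.451 km⁻¹

Athy: φ(Z) = φ₀ e^(−βZ) ⇒ φ₁/φ₂ = e^{β(Z₂−Z₁)} ⇒ β = ln(φ₁/φ₂)/(Z₂−Z₁)
β = ln(0.323/0.157) / (2.9 − 1.3) = ln(2.057) / 1.6 = 0.7214 / 1.6 = 0.4509 km⁻¹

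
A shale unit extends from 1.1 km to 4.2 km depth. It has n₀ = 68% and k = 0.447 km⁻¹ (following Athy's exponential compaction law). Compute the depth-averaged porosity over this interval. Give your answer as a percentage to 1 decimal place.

22.5%

⟨n⟩ = (1/(z₂−z₁)) ∫ n₀ e^(−kz) dz = n₀·(e^(−k·z₁) − e^(−k·z₂)) / (k·(z₂−z₁))
e^(−0.447×1.1) = 0.6116; e^(−0.447×4.2) = 0.1530
⟨n⟩ = 0.68 × (0.6116 − 0.1530) / (0.447 × 3.1) = 0.68 × 0.3310 = 0.2250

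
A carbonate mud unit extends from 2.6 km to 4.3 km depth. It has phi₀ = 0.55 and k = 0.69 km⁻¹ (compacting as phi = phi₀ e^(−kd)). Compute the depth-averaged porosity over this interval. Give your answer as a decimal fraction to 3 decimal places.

⟨phi⟩ = (1/(d₂−d₁)) ∫ phi₀ e^(−kd) dd = phi₀·(e^(−k·d₁) − e^(−k·d₂)) / (k·(d₂−d₁))
e^(−0.69×2.6) = 0.1663; e^(−0.69×4.3) = 0.0515
⟨phi⟩ = 0.55 × (0.1663 − 0.0515) / (0.69 × 1.7) = 0.55 × 0.0979 = 0.0538

0.054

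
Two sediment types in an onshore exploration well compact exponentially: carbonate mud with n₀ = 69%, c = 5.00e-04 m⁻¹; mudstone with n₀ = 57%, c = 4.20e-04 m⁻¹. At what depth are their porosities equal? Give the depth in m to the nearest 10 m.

Working in km (1 km = 1000 m; c in km⁻¹ = c in m⁻¹ × 1000):
Set n₀ₐ e^(−cₐZ) = n₀ᵦ e^(−cᵦZ) ⇒ ln(n₀ₐ/n₀ᵦ) = (cₐ − cᵦ)·Z
Z = ln(0.69/0.57) / (0.5 − 0.42) = 0.1911 / 0.08 = 2.388 km

2390 m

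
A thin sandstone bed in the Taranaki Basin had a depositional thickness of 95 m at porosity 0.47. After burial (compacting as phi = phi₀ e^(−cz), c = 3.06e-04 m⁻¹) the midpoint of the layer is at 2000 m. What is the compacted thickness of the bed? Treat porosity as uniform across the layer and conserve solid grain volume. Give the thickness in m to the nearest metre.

Working in km (1 km = 1000 m; c in km⁻¹ = c in m⁻¹ × 1000):
Porosity at 2 km: phi = 0.47·exp(−0.306×2) = 0.2549
Solid-volume conservation: h(1−phi) = h₀(1−phi₀) ⇒ h = h₀·(1−phi₀)/(1−phi)
h = 0.095 × (1 − 0.47)/(1 − 0.2549) = 0.095 × 0.7113 = 0.0676 km

68 m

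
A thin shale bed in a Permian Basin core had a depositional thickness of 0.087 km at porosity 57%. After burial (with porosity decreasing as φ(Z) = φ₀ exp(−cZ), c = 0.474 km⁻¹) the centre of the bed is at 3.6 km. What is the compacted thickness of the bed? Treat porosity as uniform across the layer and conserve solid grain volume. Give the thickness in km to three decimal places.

0.042 km

Porosity at 3.6 km: φ = 0.57·exp(−0.474×3.6) = 0.1035
Solid-volume conservation: h(1−φ) = h₀(1−φ₀) ⇒ h = h₀·(1−φ₀)/(1−φ)
h = 0.087 × (1 − 0.57)/(1 − 0.1035) = 0.087 × 0.4796 = 0.0417 km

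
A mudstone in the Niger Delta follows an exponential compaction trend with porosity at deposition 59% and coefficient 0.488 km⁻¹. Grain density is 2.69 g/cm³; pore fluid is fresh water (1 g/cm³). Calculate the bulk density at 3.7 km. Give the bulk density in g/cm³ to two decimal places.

Porosity at depth: phi = 0.59·exp(−0.488×3.7) = 0.59×0.1644 = 0.0970
Bulk density: ρ_b = (1−phi)ρ_g + phi·ρ_f = 0.9030×2.69 + 0.0970×1
       = 2.429 + 0.097 = 2.526 g/cm³

2.53 g/cm³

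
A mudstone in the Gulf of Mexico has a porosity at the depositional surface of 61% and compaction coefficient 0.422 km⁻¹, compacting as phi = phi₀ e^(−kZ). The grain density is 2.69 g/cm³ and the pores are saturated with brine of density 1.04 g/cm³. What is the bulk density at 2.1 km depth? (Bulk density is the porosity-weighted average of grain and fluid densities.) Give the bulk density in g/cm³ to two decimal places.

Porosity at depth: phi = 0.61·exp(−0.422×2.1) = 0.61×0.4122 = 0.2515
Bulk density: ρ_b = (1−phi)ρ_g + phi·ρ_f = 0.7485×2.69 + 0.2515×1.04
       = 2.014 + 0.262 = 2.275 g/cm³

2.28 g/cm³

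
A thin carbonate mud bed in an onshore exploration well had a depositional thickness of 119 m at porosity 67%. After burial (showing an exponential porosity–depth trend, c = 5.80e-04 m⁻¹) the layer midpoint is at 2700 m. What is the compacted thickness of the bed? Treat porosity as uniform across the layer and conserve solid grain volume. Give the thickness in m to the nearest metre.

46 m

Working in km (1 km = 1000 m; c in km⁻¹ = c in m⁻¹ × 1000):
Porosity at 2.7 km: phi = 0.67·exp(−0.58×2.7) = 0.1399
Solid-volume conservation: h(1−phi) = h₀(1−phi₀) ⇒ h = h₀·(1−phi₀)/(1−phi)
h = 0.119 × (1 − 0.67)/(1 − 0.1399) = 0.119 × 0.3837 = 0.0457 km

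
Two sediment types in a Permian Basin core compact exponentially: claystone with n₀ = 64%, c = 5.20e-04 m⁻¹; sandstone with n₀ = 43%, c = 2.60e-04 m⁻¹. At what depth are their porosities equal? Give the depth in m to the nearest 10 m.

1530 m

Working in km (1 km = 1000 m; c in km⁻¹ = c in m⁻¹ × 1000):
Set n₀ₐ e^(−cₐZ) = n₀ᵦ e^(−cᵦZ) ⇒ ln(n₀ₐ/n₀ᵦ) = (cₐ − cᵦ)·Z
Z = ln(0.64/0.43) / (0.52 − 0.26) = 0.3977 / 0.26 = 1.530 km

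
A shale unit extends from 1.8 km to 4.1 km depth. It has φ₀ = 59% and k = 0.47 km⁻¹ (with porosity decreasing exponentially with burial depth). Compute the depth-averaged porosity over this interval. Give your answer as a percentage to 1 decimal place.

⟨φ⟩ = (1/(Z₂−Z₁)) ∫ φ₀ e^(−kZ) dZ = φ₀·(e^(−k·Z₁) − e^(−k·Z₂)) / (k·(Z₂−Z₁))
e^(−0.47×1.8) = 0.4291; e^(−0.47×4.1) = 0.1456
⟨φ⟩ = 0.59 × (0.4291 − 0.1456) / (0.47 × 2.3) = 0.59 × 0.2623 = 0.1548

15.5%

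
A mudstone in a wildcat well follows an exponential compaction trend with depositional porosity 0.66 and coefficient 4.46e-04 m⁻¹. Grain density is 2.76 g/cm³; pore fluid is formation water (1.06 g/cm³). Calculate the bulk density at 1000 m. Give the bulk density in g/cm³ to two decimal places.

2.04 g/cm³

Working in km (1 km = 1000 m; β in km⁻¹ = β in m⁻¹ × 1000):
Porosity at depth: φ = 0.66·exp(−0.446×1) = 0.66×0.6402 = 0.4225
Bulk density: ρ_b = (1−φ)ρ_g + φ·ρ_f = 0.5775×2.76 + 0.4225×1.06
       = 1.594 + 0.448 = 2.042 g/cm³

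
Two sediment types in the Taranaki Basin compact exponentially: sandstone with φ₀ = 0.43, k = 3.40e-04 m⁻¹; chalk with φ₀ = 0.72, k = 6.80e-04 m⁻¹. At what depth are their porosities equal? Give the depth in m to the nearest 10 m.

1520 m

Working in km (1 km = 1000 m; k in km⁻¹ = k in m⁻¹ × 1000):
Set φ₀ₐ e^(−kₐd) = φ₀ᵦ e^(−kᵦd) ⇒ ln(φ₀ₐ/φ₀ᵦ) = (kₐ − kᵦ)·d
d = ln(0.43/0.72) / (0.34 − 0.68) = -0.5155 / -0.34 = 1.516 km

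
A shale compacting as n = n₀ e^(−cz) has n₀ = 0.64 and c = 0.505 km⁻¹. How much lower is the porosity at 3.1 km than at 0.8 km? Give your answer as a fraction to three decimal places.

0.294

n(0.8) = 0.64·e^(−0.505×0.8) = 0.4273
n(3.1) = 0.64·e^(−0.505×3.1) = 0.1337
Δn = 0.4273 − 0.1337 = 0.2935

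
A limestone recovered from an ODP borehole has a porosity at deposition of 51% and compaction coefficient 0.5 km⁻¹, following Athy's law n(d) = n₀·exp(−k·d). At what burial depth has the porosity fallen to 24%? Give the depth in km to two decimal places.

1.51 km

Invert Athy's law: d = ln(n₀/n) / k
d = ln(0.51/0.24) / 0.5 = ln(2.125) / 0.5 = 0.7538 / 0.5 = 1.508 km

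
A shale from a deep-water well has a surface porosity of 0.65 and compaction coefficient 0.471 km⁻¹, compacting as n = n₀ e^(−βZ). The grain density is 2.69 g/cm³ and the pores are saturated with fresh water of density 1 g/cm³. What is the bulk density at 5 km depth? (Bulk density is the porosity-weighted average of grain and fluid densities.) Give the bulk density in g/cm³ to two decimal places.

Porosity at depth: n = 0.65·exp(−0.471×5) = 0.65×0.0949 = 0.0617
Bulk density: ρ_b = (1−n)ρ_g + n·ρ_f = 0.9383×2.69 + 0.0617×1
       = 2.524 + 0.062 = 2.586 g/cm³

2.59 g/cm³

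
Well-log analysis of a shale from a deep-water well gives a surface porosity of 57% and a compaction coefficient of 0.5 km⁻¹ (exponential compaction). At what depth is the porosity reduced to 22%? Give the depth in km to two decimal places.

1.90 km

Invert Athy's law: Z = ln(φ₀/φ) / c
Z = ln(0.57/0.22) / 0.5 = ln(2.591) / 0.5 = 0.9520 / 0.5 = 1.904 km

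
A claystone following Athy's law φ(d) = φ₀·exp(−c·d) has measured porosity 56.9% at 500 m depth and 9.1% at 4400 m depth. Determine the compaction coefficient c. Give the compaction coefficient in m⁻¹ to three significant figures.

0.000470 m⁻¹

Working in km (1 km = 1000 m; c in km⁻¹ = c in m⁻¹ × 1000):
Athy: φ(d) = φ₀ e^(−cd) ⇒ φ₁/φ₂ = e^{c(d₂−d₁)} ⇒ c = ln(φ₁/φ₂)/(d₂−d₁)
c = ln(0.569/0.091) / (4.4 − 0.5) = ln(6.253) / 3.9 = 1.8330 / 3.9 = 0.47 km⁻¹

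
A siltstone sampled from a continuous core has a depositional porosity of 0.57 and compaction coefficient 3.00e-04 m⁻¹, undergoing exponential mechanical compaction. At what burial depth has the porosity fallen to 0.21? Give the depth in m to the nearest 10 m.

Working in km (1 km = 1000 m; k in km⁻¹ = k in m⁻¹ × 1000):
Invert Athy's law: Z = ln(φ₀/φ) / k
Z = ln(0.57/0.21) / 0.3 = ln(2.714) / 0.3 = 0.9985 / 0.3 = 3.328 km

3330 m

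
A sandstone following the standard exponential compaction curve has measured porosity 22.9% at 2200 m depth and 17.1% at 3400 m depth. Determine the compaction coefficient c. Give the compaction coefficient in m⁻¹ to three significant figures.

Working in km (1 km = 1000 m; c in km⁻¹ = c in m⁻¹ × 1000):
Athy: n(d) = n₀ e^(−cd) ⇒ n₁/n₂ = e^{c(d₂−d₁)} ⇒ c = ln(n₁/n₂)/(d₂−d₁)
c = ln(0.229/0.171) / (3.4 − 2.2) = ln(1.339) / 1.2 = 0.2921 / 1.2 = 0.2434 km⁻¹

0.000243 m⁻¹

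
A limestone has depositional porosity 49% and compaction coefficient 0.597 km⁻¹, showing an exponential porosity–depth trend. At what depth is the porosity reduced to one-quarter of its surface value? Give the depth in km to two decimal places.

n/n₀ = 1/4 ⇒ exp(−c·d) = 1/4 ⇒ d = ln(4) / c
d = 1.3863 / 0.597 = 2.322 km

2.32 km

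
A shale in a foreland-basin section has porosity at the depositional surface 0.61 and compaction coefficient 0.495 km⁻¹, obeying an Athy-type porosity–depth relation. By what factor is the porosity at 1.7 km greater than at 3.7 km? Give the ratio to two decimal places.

φ(d₁)/φ(d₂) = e^(−c·d₁)/e^(−c·d₂) = e^{c(d₂−d₁)}
= exp(0.495 × 2) = exp(0.99) = 2.6912

2.69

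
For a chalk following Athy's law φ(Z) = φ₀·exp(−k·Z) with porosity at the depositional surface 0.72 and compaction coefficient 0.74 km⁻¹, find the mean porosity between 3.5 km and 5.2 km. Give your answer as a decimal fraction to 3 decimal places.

0.031

⟨φ⟩ = (1/(Z₂−Z₁)) ∫ φ₀ e^(−kZ) dZ = φ₀·(e^(−k·Z₁) − e^(−k·Z₂)) / (k·(Z₂−Z₁))
e^(−0.74×3.5) = 0.0750; e^(−0.74×5.2) = 0.0213
⟨φ⟩ = 0.72 × (0.0750 − 0.0213) / (0.74 × 1.7) = 0.72 × 0.0427 = 0.0307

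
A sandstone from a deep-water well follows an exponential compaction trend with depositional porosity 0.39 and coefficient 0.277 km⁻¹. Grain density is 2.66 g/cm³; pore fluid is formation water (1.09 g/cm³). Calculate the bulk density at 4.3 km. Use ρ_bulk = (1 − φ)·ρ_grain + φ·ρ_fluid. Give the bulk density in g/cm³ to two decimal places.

2.47 g/cm³

Porosity at depth: φ = 0.39·exp(−0.277×4.3) = 0.39×0.3039 = 0.1185
Bulk density: ρ_b = (1−φ)ρ_g + φ·ρ_f = 0.8815×2.66 + 0.1185×1.09
       = 2.345 + 0.129 = 2.474 g/cm³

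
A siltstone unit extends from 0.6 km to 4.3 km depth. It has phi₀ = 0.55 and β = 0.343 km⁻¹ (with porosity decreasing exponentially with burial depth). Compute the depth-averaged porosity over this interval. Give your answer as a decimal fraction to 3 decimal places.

0.254

⟨phi⟩ = (1/(z₂−z₁)) ∫ phi₀ e^(−βz) dz = phi₀·(e^(−β·z₁) − e^(−β·z₂)) / (β·(z₂−z₁))
e^(−0.343×0.6) = 0.8140; e^(−0.343×4.3) = 0.2288
⟨phi⟩ = 0.55 × (0.8140 − 0.2288) / (0.343 × 3.7) = 0.55 × 0.4611 = 0.2536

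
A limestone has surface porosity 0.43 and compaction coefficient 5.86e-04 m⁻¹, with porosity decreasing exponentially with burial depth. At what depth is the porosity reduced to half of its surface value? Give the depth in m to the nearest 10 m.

Working in km (1 km = 1000 m; k in km⁻¹ = k in m⁻¹ × 1000):
n/n₀ = 1/2 ⇒ exp(−k·Z) = 1/2 ⇒ Z = ln(2) / k
Z = 0.6931 / 0.586 = 1.183 km

1180 m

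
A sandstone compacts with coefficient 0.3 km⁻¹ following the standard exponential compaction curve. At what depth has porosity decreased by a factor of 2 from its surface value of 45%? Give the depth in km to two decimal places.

phi/phi₀ = 1/2 ⇒ exp(−c·Z) = 1/2 ⇒ Z = ln(2) / c
Z = 0.6931 / 0.3 = 2.310 km

2.31 km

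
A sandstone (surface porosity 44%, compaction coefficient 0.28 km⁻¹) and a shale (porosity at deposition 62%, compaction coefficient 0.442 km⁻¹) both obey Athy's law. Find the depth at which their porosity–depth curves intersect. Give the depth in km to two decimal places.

Set n₀ₐ e^(−kₐz) = n₀ᵦ e^(−kᵦz) ⇒ ln(n₀ₐ/n₀ᵦ) = (kₐ − kᵦ)·z
z = ln(0.44/0.62) / (0.28 − 0.442) = -0.3429 / -0.162 = 2.117 km

2.12 km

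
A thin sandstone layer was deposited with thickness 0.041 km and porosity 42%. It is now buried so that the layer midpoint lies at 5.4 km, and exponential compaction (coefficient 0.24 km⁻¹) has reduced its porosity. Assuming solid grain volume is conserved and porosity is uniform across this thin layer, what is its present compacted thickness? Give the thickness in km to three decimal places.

Porosity at 5.4 km: φ = 0.42·exp(−0.24×5.4) = 0.1149
Solid-volume conservation: h(1−φ) = h₀(1−φ₀) ⇒ h = h₀·(1−φ₀)/(1−φ)
h = 0.041 × (1 − 0.42)/(1 − 0.1149) = 0.041 × 0.6553 = 0.0269 km

0.027 km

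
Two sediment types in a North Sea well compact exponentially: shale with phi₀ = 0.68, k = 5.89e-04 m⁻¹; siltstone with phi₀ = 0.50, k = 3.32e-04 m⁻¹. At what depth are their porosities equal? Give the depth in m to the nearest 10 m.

1200 m

Working in km (1 km = 1000 m; k in km⁻¹ = k in m⁻¹ × 1000):
Set phi₀ₐ e^(−kₐd) = phi₀ᵦ e^(−kᵦd) ⇒ ln(phi₀ₐ/phi₀ᵦ) = (kₐ − kᵦ)·d
d = ln(0.68/0.5) / (0.589 − 0.332) = 0.3075 / 0.257 = 1.196 km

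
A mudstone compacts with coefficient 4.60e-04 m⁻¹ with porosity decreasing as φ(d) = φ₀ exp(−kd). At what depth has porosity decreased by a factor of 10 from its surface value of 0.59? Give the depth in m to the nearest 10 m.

5010 m

Working in km (1 km = 1000 m; k in km⁻¹ = k in m⁻¹ × 1000):
φ/φ₀ = 1/10 ⇒ exp(−k·d) = 1/10 ⇒ d = ln(10) / k
d = 2.3026 / 0.46 = 5.006 km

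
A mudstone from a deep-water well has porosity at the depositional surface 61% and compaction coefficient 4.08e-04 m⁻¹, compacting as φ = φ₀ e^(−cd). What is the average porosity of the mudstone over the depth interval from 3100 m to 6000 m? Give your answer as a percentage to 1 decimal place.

10.1%

Working in km (1 km = 1000 m; c in km⁻¹ = c in m⁻¹ × 1000):
⟨φ⟩ = (1/(d₂−d₁)) ∫ φ₀ e^(−cd) dd = φ₀·(e^(−c·d₁) − e^(−c·d₂)) / (c·(d₂−d₁))
e^(−0.408×3.1) = 0.2823; e^(−0.408×6) = 0.0865
⟨φ⟩ = 0.61 × (0.2823 − 0.0865) / (0.408 × 2.9) = 0.61 × 0.1655 = 0.1010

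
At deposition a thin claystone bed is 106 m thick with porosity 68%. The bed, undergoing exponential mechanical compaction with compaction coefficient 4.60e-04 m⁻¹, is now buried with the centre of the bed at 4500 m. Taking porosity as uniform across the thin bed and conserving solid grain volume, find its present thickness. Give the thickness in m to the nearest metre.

Working in km (1 km = 1000 m; β in km⁻¹ = β in m⁻¹ × 1000):
Porosity at 4.5 km: n = 0.68·exp(−0.46×4.5) = 0.0858
Solid-volume conservation: h(1−n) = h₀(1−n₀) ⇒ h = h₀·(1−n₀)/(1−n)
h = 0.106 × (1 − 0.68)/(1 − 0.0858) = 0.106 × 0.3500 = 0.0371 km

37 m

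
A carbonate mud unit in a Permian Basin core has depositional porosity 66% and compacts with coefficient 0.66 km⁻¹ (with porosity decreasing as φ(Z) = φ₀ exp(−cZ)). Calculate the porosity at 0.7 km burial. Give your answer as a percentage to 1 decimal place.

φ = φ₀·exp(−c·Z) = 0.66 × exp(−0.66 × 0.7) = 0.66 × exp(−0.462)
  = 0.66 × 0.6300 = 0.4158

41.6%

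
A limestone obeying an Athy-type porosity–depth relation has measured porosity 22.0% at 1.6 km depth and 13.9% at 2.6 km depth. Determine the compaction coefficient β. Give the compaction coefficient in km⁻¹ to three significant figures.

Athy: φ(z) = φ₀ e^(−βz) ⇒ φ₁/φ₂ = e^{β(z₂−z₁)} ⇒ β = ln(φ₁/φ₂)/(z₂−z₁)
β = ln(0.22/0.139) / (2.6 − 1.6) = ln(1.583) / 1 = 0.4592 / 1 = 0.4592 km⁻¹

0.459 km⁻¹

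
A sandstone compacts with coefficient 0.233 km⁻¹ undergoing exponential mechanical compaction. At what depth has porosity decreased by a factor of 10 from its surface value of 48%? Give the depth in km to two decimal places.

n/n₀ = 1/10 ⇒ exp(−β·Z) = 1/10 ⇒ Z = ln(10) / β
Z = 2.3026 / 0.233 = 9.882 km

9.88 km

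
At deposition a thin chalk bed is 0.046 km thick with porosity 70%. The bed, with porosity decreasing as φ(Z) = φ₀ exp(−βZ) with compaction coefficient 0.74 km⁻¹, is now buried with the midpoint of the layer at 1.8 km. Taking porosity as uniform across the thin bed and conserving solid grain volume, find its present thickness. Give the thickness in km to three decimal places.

Porosity at 1.8 km: φ = 0.7·exp(−0.74×1.8) = 0.1848
Solid-volume conservation: h(1−φ) = h₀(1−φ₀) ⇒ h = h₀·(1−φ₀)/(1−φ)
h = 0.046 × (1 − 0.7)/(1 − 0.1848) = 0.046 × 0.3680 = 0.0169 km

0.017 km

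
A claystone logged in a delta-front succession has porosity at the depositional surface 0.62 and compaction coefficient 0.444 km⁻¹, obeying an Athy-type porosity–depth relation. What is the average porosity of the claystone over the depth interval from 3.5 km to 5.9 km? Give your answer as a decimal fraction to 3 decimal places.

0.081

⟨φ⟩ = (1/(z₂−z₁)) ∫ φ₀ e^(−cz) dz = φ₀·(e^(−c·z₁) − e^(−c·z₂)) / (c·(z₂−z₁))
e^(−0.444×3.5) = 0.2114; e^(−0.444×5.9) = 0.0728
⟨φ⟩ = 0.62 × (0.2114 − 0.0728) / (0.444 × 2.4) = 0.62 × 0.1300 = 0.0806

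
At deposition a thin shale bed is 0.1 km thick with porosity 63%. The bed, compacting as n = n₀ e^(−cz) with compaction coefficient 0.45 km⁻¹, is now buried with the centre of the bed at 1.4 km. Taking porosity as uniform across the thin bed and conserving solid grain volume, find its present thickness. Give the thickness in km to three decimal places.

Porosity at 1.4 km: n = 0.63·exp(−0.45×1.4) = 0.3355
Solid-volume conservation: h(1−n) = h₀(1−n₀) ⇒ h = h₀·(1−n₀)/(1−n)
h = 0.1 × (1 − 0.63)/(1 − 0.3355) = 0.1 × 0.5568 = 0.0557 km

0.056 km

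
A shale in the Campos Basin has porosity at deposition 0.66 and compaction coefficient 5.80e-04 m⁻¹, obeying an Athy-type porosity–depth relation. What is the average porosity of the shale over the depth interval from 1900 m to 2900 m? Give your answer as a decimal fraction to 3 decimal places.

0.166

Working in km (1 km = 1000 m; c in km⁻¹ = c in m⁻¹ × 1000):
⟨n⟩ = (1/(z₂−z₁)) ∫ n₀ e^(−cz) dz = n₀·(e^(−c·z₁) − e^(−c·z₂)) / (c·(z₂−z₁))
e^(−0.58×1.9) = 0.3322; e^(−0.58×2.9) = 0.1860
⟨n⟩ = 0.66 × (0.3322 − 0.1860) / (0.58 × 1) = 0.66 × 0.2521 = 0.1664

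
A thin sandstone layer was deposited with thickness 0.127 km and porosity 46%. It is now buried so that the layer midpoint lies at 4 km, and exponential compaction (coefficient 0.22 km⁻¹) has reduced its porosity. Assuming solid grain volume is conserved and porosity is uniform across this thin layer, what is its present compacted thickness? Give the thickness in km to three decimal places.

Porosity at 4 km: φ = 0.46·exp(−0.22×4) = 0.1908
Solid-volume conservation: h(1−φ) = h₀(1−φ₀) ⇒ h = h₀·(1−φ₀)/(1−φ)
h = 0.127 × (1 − 0.46)/(1 − 0.1908) = 0.127 × 0.6673 = 0.0848 km

0.085 km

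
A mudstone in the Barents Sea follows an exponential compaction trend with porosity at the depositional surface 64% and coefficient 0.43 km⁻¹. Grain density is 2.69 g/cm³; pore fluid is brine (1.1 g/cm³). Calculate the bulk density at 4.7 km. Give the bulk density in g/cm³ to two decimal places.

Porosity at depth: n = 0.64·exp(−0.43×4.7) = 0.64×0.1325 = 0.0848
Bulk density: ρ_b = (1−n)ρ_g + n·ρ_f = 0.9152×2.69 + 0.0848×1.1
       = 2.462 + 0.093 = 2.555 g/cm³

2.56 g/cm³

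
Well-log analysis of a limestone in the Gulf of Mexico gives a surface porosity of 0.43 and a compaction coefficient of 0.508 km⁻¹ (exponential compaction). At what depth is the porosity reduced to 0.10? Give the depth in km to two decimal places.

2.87 km

Invert Athy's law: d = ln(n₀/n) / β
d = ln(0.43/0.1) / 0.508 = ln(4.3) / 0.508 = 1.4586 / 0.508 = 2.871 km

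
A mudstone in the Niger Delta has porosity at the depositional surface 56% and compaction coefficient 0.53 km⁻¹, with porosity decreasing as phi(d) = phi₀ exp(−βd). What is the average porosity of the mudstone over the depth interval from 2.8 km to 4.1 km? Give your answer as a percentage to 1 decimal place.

⟨phi⟩ = (1/(d₂−d₁)) ∫ phi₀ e^(−βd) dd = phi₀·(e^(−β·d₁) − e^(−β·d₂)) / (β·(d₂−d₁))
e^(−0.53×2.8) = 0.2267; e^(−0.53×4.1) = 0.1138
⟨phi⟩ = 0.56 × (0.2267 − 0.1138) / (0.53 × 1.3) = 0.56 × 0.1639 = 0.0918

9.2%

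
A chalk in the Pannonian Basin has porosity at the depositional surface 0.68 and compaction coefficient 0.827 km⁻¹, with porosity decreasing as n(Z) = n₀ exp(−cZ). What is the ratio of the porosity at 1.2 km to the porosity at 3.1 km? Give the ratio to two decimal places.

n(Z₁)/n(Z₂) = e^(−c·Z₁)/e^(−c·Z₂) = e^{c(Z₂−Z₁)}
= exp(0.827 × 1.9) = exp(1.571) = 4.8129

4.81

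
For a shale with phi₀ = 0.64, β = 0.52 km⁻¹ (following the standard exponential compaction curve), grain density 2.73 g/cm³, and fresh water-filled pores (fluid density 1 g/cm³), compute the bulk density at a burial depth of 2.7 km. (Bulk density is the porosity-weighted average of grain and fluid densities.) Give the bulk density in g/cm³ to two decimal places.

2.46 g/cm³

Porosity at depth: phi = 0.64·exp(−0.52×2.7) = 0.64×0.2456 = 0.1572
Bulk density: ρ_b = (1−phi)ρ_g + phi·ρ_f = 0.8428×2.73 + 0.1572×1
       = 2.301 + 0.157 = 2.458 g/cm³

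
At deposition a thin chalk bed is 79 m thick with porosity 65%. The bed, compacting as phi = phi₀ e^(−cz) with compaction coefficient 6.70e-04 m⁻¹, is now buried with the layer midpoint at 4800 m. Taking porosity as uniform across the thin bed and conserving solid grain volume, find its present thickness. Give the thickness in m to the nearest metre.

28 m

Working in km (1 km = 1000 m; c in km⁻¹ = c in m⁻¹ × 1000):
Porosity at 4.8 km: phi = 0.65·exp(−0.67×4.8) = 0.0261
Solid-volume conservation: h(1−phi) = h₀(1−phi₀) ⇒ h = h₀·(1−phi₀)/(1−phi)
h = 0.079 × (1 − 0.65)/(1 − 0.0261) = 0.079 × 0.3594 = 0.0284 km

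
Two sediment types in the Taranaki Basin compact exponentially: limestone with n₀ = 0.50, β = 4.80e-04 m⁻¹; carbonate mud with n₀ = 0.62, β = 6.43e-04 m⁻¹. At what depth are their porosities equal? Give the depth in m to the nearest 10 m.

1320 m

Working in km (1 km = 1000 m; β in km⁻¹ = β in m⁻¹ × 1000):
Set n₀ₐ e^(−βₐz) = n₀ᵦ e^(−βᵦz) ⇒ ln(n₀ₐ/n₀ᵦ) = (βₐ − βᵦ)·z
z = ln(0.5/0.62) / (0.48 − 0.643) = -0.2151 / -0.163 = 1.320 km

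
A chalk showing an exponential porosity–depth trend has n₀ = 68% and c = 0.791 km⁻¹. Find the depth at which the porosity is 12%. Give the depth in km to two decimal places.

2.19 km

Invert Athy's law: z = ln(n₀/n) / c
z = ln(0.68/0.12) / 0.791 = ln(5.667) / 0.791 = 1.7346 / 0.791 = 2.193 km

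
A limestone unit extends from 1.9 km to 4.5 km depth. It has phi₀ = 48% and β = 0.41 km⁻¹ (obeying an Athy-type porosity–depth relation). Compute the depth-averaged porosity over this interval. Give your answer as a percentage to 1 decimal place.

⟨phi⟩ = (1/(d₂−d₁)) ∫ phi₀ e^(−βd) dd = phi₀·(e^(−β·d₁) − e^(−β·d₂)) / (β·(d₂−d₁))
e^(−0.41×1.9) = 0.4589; e^(−0.41×4.5) = 0.1580
⟨phi⟩ = 0.48 × (0.4589 − 0.1580) / (0.41 × 2.6) = 0.48 × 0.2822 = 0.1355

13.5%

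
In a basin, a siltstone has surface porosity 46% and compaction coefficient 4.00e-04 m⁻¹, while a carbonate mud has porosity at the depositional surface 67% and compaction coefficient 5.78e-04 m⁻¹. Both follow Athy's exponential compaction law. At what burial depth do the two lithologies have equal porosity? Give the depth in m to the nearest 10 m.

2110 m

Working in km (1 km = 1000 m; c in km⁻¹ = c in m⁻¹ × 1000):
Set φ₀ₐ e^(−cₐZ) = φ₀ᵦ e^(−cᵦZ) ⇒ ln(φ₀ₐ/φ₀ᵦ) = (cₐ − cᵦ)·Z
Z = ln(0.46/0.67) / (0.4 − 0.578) = -0.3761 / -0.178 = 2.113 km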